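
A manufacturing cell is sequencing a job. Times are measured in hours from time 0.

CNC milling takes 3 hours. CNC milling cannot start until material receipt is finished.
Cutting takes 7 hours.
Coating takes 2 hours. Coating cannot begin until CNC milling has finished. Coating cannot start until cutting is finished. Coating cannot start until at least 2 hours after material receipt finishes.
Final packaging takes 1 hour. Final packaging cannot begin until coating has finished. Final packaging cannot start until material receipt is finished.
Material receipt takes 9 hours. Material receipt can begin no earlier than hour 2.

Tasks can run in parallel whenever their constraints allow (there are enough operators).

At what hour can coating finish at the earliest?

Cutting can start immediately at hour 0; it finishes at hour 7.
After its own release at hour 2, material receipt can start at hour 2 and finishes at hour 11.
CNC milling cannot begin until material receipt (finishes hour 11). It runs from hour 11 to 11 + 3 = hour 14.
Coating has to wait for CNC milling (finishes hour 14); cutting (finishes hour 7); material receipt (finishes hour 11, plus 2-hour gap → hour 13). The latest of these is hour 14, so coating runs hour 14 to 14 + 2 = hour 16.

16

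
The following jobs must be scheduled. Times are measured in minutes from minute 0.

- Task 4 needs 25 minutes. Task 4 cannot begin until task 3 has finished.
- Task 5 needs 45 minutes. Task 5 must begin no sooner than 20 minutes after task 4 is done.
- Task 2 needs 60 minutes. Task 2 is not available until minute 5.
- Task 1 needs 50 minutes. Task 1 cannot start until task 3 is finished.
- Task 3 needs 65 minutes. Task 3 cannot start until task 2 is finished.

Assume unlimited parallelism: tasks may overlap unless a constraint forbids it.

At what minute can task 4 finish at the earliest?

Task 2 waits on its own release at minute 5, so it starts at minute 5 and finishes at 5 + 60 = minute 65.
Task 3 waits on task 2 (finishes minute 65), so it starts at minute 65 and finishes at 65 + 65 = minute 130.
Task 4 cannot begin until task 3 (finishes minute 130). It runs from minute 130 to 130 + 25 = minute 155.

155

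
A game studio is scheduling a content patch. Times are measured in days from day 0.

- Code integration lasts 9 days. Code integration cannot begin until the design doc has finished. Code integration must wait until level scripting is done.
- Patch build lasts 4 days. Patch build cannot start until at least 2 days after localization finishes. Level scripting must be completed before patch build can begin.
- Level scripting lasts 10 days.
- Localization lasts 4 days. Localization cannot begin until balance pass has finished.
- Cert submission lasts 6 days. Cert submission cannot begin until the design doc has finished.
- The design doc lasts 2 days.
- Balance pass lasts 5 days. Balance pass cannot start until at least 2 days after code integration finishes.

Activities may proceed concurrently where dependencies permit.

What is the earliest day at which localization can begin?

Nothing blocks level scripting, so it runs from day 0 to day 10.
The design doc can start immediately at day 0; it finishes at day 2.
Code integration has to wait for the design doc (finishes day 2); level scripting (finishes day 10). The latest of these is day 10, so code integration runs day 10 to 10 + 9 = day 19.
Balance pass cannot begin until code integration (finishes day 19, plus 2-day gap → day 21). It runs from day 21 to 21 + 5 = day 26.
Localization waits on balance pass (finishes day 26), so the earliest it can start is day 26.

26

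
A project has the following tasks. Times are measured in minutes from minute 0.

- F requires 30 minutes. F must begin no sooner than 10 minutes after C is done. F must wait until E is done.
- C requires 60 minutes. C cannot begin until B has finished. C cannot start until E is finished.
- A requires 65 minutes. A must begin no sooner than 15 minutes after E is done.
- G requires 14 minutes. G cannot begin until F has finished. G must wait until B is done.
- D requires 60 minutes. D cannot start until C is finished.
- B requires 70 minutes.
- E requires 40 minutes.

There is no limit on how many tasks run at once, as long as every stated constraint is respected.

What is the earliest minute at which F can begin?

Nothing blocks E, so it runs from minute 0 to minute 40.
Nothing blocks B, so it runs from minute 0 to minute 70.
C needs all of B (finishes minute 70); E (finishes minute 40). That puts its earliest start at minute 70; it finishes at 70 + 60 = minute 130.
F waits on C (finishes minute 130, plus 10-minute gap → minute 140); E (finishes minute 40). The latest of these is minute 140, which is the earliest F can start.

140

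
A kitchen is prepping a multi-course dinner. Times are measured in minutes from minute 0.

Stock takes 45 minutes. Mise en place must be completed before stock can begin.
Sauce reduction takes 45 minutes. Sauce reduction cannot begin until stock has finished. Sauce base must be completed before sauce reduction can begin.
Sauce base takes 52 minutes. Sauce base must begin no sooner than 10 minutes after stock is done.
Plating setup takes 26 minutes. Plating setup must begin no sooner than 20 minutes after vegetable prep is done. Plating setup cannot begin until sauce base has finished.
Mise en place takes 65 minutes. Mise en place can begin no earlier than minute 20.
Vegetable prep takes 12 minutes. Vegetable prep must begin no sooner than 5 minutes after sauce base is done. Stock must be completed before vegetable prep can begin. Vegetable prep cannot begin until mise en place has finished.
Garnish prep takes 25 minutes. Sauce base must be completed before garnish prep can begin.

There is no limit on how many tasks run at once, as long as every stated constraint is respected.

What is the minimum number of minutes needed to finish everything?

After its own release at minute 20, mise en place can start at minute 20 and finishes at minute 85.
After mise en place (finishes minute 85), stock can start at minute 85 and finishes at minute 130.
Sauce base cannot begin until stock (finishes minute 130, plus 10-minute gap → minute 140). It runs from minute 140 to 140 + 52 = minute 192.
After sauce base (finishes minute 192), garnish prep can start at minute 192 and finishes at minute 217.
For sauce reduction: stock (finishes minute 130); sauce base (finishes minute 192). Taking the maximum gives a start of minute 192, and it finishes at 192 + 45 = minute 237.
Vegetable prep needs all of sauce base (finishes minute 192, plus 5-minute gap → minute 197); stock (finishes minute 130); mise en place (finishes minute 85). That puts its earliest start at minute 197; it finishes at 197 + 12 = minute 209.
Plating setup needs all of vegetable prep (finishes minute 209, plus 20-minute gap → minute 229); sauce base (finishes minute 192). That puts its earliest start at minute 229; it finishes at 229 + 26 = minute 255.
All tasks are finished once the last one completes. Finish times: Mise en place at 85, Stock at 130, Sauce base at 192, Vegetable prep at 209, Sauce reduction at 237, Plating setup at 255, Garnish prep at 217. The latest is minute 255.

255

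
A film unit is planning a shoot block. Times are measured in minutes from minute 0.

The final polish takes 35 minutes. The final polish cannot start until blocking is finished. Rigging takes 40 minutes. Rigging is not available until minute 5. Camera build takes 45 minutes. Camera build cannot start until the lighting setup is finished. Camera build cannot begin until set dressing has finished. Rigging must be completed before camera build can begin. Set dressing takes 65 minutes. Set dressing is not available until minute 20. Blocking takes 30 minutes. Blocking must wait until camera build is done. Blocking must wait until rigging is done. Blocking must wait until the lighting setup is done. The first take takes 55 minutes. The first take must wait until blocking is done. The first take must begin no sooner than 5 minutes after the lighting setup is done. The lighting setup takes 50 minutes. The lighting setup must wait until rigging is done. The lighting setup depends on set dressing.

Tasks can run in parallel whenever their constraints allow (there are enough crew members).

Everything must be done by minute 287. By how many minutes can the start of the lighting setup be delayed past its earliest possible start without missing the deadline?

22

After its own release at minute 20, set dressing can start at minute 20 and finishes at minute 85.
After its own release at minute 5, rigging can start at minute 5 and finishes at minute 45.
For the lighting setup: rigging (finishes minute 45); set dressing (finishes minute 85). Taking the maximum gives a start of minute 85, and it finishes at 85 + 50 = minute 135.

Working backward from the deadline:
The final polish must finish by minute 287; it takes 35 minutes, so it must start by 287 − 35 = minute 252.
The first take must finish by minute 287; it takes 55 minutes, so it must start by 287 − 55 = minute 232.
For blocking: the final polish (must start by minute 252); the first take (must start by minute 232). The most restrictive is minute 232; with a 30-minute duration, blocking must start by minute 202.
Camera build has to be done before blocking (must start by minute 202). That means finishing by minute 202, i.e. starting by 202 − 45 = minute 157.
For the lighting setup: camera build (must start by minute 157); blocking (must start by minute 202); the first take (must start by minute 232, minus 5-minute gap → minute 227). The most restrictive is minute 157; with a 50-minute duration, the lighting setup must start by minute 107.
So the lighting setup can start as early as minute 85 and as late as minute 107, giving 107 − 85 = 22 minutes of slack.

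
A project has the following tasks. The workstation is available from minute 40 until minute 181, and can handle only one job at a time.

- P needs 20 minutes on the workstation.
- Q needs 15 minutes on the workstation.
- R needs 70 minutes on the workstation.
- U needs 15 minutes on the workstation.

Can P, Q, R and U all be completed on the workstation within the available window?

The workstation window is 181 − 40 = 141 minutes.
Running back to back, the jobs need 20 + 15 + 70 + 15 = 120 minutes on the workstation.
Since 120 ≤ 141, they fit within the window.

Yes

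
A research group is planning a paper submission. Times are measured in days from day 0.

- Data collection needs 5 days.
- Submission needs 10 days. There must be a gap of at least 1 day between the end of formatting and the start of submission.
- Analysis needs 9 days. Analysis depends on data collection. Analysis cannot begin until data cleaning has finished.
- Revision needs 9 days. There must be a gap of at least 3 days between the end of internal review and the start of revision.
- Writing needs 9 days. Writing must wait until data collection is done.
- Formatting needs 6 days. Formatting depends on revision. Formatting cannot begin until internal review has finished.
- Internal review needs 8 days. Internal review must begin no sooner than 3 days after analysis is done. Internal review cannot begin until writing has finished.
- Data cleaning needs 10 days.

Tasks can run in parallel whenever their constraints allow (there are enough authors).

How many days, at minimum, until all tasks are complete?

Nothing blocks data cleaning, so it runs from day 0 to day 10.
Data collection has no prerequisites, so it starts at day 0 and finishes at day 5.
Writing waits on data collection (finishes day 5), so it starts at day 5 and finishes at 5 + 9 = day 14.
Analysis needs all of data collection (finishes day 5); data cleaning (finishes day 10). That puts its earliest start at day 10; it finishes at 10 + 9 = day 19.
Internal review needs all of analysis (finishes day 19, plus 3-day gap → day 22); writing (finishes day 14). That puts its earliest start at day 22; it finishes at 22 + 8 = day 30.
After internal review (finishes day 30, plus 3-day gap → day 33), revision can start at day 33 and finishes at day 42.
Formatting cannot start until revision (finishes day 42); internal review (finishes day 30). The controlling bound is day 42, so formatting finishes at 42 + 6 = day 48.
Submission waits on formatting (finishes day 48, plus 1-day gap → day 49), so it starts at day 49 and finishes at 49 + 10 = day 59.
All tasks are finished once the last one completes. Finish times: Data collection at 5, Data cleaning at 10, Analysis at 19, Writing at 14, Internal review at 30, Revision at 42, Formatting at 48, Submission at 59. The latest is day 59.

59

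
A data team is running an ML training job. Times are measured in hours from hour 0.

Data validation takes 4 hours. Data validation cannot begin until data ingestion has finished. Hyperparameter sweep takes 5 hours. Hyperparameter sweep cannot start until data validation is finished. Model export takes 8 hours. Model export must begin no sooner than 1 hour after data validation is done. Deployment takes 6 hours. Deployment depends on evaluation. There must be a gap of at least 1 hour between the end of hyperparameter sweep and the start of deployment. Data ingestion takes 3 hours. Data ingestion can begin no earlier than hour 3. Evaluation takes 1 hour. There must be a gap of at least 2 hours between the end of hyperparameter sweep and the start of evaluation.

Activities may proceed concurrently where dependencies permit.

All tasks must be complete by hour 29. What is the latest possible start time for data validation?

Nothing follows deployment; the deadline of hour 29 is its only limit. It must start by 29 − 6 = hour 23.
Evaluation must finish before deployment (must start by hour 23). With a 1-hour duration, evaluation must start by 23 − 1 = hour 22.
For hyperparameter sweep: evaluation (must start by hour 22, minus 2-hour gap → hour 20); deployment (must start by hour 23, minus 1-hour gap → hour 22). The most restrictive is hour 20; with a 5-hour duration, hyperparameter sweep must start by hour 15.
Model export must finish by hour 29; it takes 8 hours, so it must start by 29 − 8 = hour 21.
Data validation must finish in time for hyperparameter sweep (must start by hour 15); model export (must start by hour 21, minus 1-hour gap → hour 20). The tightest is hour 15, so data validation must start by 15 − 4 = hour 11.

11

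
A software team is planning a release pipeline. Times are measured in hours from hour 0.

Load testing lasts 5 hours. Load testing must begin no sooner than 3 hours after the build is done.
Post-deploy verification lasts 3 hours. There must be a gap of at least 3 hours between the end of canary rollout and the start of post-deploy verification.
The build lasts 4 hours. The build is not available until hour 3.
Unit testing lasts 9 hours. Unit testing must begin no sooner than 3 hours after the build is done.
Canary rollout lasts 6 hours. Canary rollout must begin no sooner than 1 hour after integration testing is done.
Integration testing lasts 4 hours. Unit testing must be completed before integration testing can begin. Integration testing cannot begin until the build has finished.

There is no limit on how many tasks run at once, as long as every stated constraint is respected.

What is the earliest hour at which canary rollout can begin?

The build cannot begin until its own release at hour 3. It runs from hour 3 to 3 + 4 = hour 7.
After the build (finishes hour 7, plus 3-hour gap → hour 10), unit testing can start at hour 10 and finishes at hour 19.
Integration testing needs all of unit testing (finishes hour 19); the build (finishes hour 7). That puts its earliest start at hour 19; it finishes at 19 + 4 = hour 23.
Canary rollout waits on integration testing (finishes hour 23, plus 1-hour gap → hour 24), so the earliest it can start is hour 24.

24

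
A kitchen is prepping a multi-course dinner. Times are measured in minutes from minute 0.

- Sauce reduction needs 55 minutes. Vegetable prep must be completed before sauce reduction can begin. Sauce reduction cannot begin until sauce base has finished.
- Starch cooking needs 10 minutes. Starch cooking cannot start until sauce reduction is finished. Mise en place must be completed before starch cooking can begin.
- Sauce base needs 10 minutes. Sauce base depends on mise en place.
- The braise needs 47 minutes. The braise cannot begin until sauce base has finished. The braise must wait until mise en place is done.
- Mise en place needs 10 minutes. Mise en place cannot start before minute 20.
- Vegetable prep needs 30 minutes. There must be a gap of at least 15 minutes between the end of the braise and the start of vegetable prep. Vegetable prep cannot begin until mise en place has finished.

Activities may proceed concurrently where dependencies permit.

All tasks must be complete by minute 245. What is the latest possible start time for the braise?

Nothing follows starch cooking; the deadline of minute 245 is its only limit. It must start by 245 − 10 = minute 235.
Sauce reduction must finish before starch cooking (must start by minute 235). With a 55-minute duration, sauce reduction must start by 235 − 55 = minute 180.
Vegetable prep must finish before sauce reduction (must start by minute 180). With a 30-minute duration, vegetable prep must start by 180 − 30 = minute 150.
Since vegetable prep (must start by minute 150, minus 15-minute gap → minute 135) depends on it, the braise must finish by minute 135. Backing off its 47-minute duration gives a latest start of minute 88.

88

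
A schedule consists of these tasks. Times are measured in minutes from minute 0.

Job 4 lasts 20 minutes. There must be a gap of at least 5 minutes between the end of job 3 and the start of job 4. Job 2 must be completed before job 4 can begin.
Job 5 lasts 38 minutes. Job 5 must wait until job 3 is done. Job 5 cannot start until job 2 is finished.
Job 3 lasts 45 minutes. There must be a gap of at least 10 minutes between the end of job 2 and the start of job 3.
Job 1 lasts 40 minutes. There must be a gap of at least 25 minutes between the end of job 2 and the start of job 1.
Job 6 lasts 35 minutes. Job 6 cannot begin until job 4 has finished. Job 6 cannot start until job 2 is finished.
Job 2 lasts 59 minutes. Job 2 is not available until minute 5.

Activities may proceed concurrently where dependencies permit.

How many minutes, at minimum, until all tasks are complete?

Job 2 cannot begin until its own release at minute 5. It runs from minute 5 to 5 + 59 = minute 64.
Job 3 waits on job 2 (finishes minute 64, plus 10-minute gap → minute 74), so it starts at minute 74 and finishes at 74 + 45 = minute 119.
For job 5: job 3 (finishes minute 119); job 2 (finishes minute 64). Taking the maximum gives a start of minute 119, and it finishes at 119 + 38 = minute 157.
Job 4 has to wait for job 3 (finishes minute 119, plus 5-minute gap → minute 124); job 2 (finishes minute 64). The latest of these is minute 124, so job 4 runs minute 124 to 124 + 20 = minute 144.
Job 6 has to wait for job 4 (finishes minute 144); job 2 (finishes minute 64). The latest of these is minute 144, so job 6 runs minute 144 to 144 + 35 = minute 179.
Job 1 cannot begin until job 2 (finishes minute 64, plus 25-minute gap → minute 89). It runs from minute 89 to 89 + 40 = minute 129.
All tasks are finished once the last one completes. Finish times: Job 1 at 129, Job 2 at 64, Job 3 at 119, Job 4 at 144, Job 5 at 157, Job 6 at 179. The latest is minute 179.

179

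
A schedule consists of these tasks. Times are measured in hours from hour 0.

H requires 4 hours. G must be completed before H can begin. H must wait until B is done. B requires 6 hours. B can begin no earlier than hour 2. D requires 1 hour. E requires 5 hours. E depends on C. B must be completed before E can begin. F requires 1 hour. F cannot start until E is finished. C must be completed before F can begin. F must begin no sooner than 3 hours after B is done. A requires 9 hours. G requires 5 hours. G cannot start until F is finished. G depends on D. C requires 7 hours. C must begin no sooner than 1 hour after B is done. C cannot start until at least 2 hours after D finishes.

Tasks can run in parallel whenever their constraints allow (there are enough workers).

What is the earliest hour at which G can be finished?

D has no prerequisites, so it starts at hour 0 and finishes at hour 1.
After its own release at hour 2, B can start at hour 2 and finishes at hour 8.
C has to wait for B (finishes hour 8, plus 1-hour gap → hour 9); D (finishes hour 1, plus 2-hour gap → hour 3). The latest of these is hour 9, so C runs hour 9 to 9 + 7 = hour 16.
E cannot start until C (finishes hour 16); B (finishes hour 8). The controlling bound is hour 16, so E finishes at 16 + 5 = hour 21.
F has to wait for E (finishes hour 21); C (finishes hour 16); B (finishes hour 8, plus 3-hour gap → hour 11). The latest of these is hour 21, so F runs hour 21 to 21 + 1 = hour 22.
G cannot start until F (finishes hour 22); D (finishes hour 1). The controlling bound is hour 22, so G finishes at 22 + 5 = hour 27.

27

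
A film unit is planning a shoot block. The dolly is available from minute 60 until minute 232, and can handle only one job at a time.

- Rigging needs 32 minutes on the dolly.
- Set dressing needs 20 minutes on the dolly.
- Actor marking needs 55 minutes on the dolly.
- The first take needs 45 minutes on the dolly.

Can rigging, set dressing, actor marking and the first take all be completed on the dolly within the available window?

The dolly window is 232 − 60 = 172 minutes.
Running back to back, the jobs need 32 + 20 + 55 + 45 = 152 minutes on the dolly.
Since 152 ≤ 172, they fit within the window.

Yes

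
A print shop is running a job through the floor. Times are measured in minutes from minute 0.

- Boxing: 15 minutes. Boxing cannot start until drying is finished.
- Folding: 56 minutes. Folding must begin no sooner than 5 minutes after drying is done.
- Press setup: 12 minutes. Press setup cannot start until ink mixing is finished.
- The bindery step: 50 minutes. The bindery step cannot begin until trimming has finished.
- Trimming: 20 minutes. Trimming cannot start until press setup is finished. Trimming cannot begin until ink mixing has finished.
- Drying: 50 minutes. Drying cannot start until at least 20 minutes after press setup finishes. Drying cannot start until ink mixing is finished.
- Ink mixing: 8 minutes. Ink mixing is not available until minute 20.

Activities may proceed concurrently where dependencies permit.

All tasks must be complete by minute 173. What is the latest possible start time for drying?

Folding must finish by minute 173; it takes 56 minutes, so it must start by 173 − 56 = minute 117.
To finish by minute 173, boxing (duration 15) must start no later than minute 158.
Drying must finish in time for folding (must start by minute 117, minus 5-minute gap → minute 112); boxing (must start by minute 158). The tightest is minute 112, so drying must start by 112 − 50 = minute 62.

62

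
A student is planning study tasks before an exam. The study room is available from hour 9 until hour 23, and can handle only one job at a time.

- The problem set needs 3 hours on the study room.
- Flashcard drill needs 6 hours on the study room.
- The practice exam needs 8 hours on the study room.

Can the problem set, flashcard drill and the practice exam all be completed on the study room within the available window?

No

The study room window is 23 − 9 = 14 hours.
Running back to back, the jobs need 3 + 6 + 8 = 17 hours on the study room.
Since 17 > 14, they cannot all fit.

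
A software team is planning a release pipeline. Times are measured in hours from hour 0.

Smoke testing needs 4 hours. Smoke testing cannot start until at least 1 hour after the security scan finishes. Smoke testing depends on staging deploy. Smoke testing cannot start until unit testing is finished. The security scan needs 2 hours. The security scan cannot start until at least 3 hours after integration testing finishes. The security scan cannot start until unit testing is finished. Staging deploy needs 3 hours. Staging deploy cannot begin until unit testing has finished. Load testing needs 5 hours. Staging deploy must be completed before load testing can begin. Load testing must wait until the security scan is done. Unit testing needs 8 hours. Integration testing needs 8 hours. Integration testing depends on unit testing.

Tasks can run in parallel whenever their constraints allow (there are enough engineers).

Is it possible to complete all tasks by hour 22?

No

Unit testing has no prerequisites, so it starts at hour 0 and finishes at hour 8.
Staging deploy cannot begin until unit testing (finishes hour 8). It runs from hour 8 to 8 + 3 = hour 11.
Integration testing waits on unit testing (finishes hour 8), so it starts at hour 8 and finishes at 8 + 8 = hour 16.
The security scan cannot start until integration testing (finishes hour 16, plus 3-hour gap → hour 19); unit testing (finishes hour 8). The controlling bound is hour 19, so the security scan finishes at 19 + 2 = hour 21.
For load testing: staging deploy (finishes hour 11); the security scan (finishes hour 21). Taking the maximum gives a start of hour 21, and it finishes at 21 + 5 = hour 26.
Smoke testing cannot start until the security scan (finishes hour 21, plus 1-hour gap → hour 22); staging deploy (finishes hour 11); unit testing (finishes hour 8). The controlling bound is hour 22, so smoke testing finishes at 22 + 4 = hour 26.
The earliest everything can be done is hour 26, which is after the deadline of 22, so it is not possible.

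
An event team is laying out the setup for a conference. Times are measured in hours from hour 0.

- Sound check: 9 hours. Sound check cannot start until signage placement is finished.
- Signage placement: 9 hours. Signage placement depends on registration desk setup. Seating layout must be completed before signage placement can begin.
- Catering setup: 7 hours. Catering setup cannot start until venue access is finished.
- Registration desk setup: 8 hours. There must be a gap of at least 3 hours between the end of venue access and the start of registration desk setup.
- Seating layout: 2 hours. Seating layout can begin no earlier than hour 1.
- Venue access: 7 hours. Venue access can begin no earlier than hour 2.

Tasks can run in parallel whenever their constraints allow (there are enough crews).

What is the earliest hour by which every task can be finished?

38

Seating layout waits on its own release at hour 1, so it starts at hour 1 and finishes at 1 + 2 = hour 3.
After its own release at hour 2, venue access can start at hour 2 and finishes at hour 9.
After venue access (finishes hour 9), catering setup can start at hour 9 and finishes at hour 16.
After venue access (finishes hour 9, plus 3-hour gap → hour 12), registration desk setup can start at hour 12 and finishes at hour 20.
For signage placement: registration desk setup (finishes hour 20); seating layout (finishes hour 3). Taking the maximum gives a start of hour 20, and it finishes at 20 + 9 = hour 29.
Sound check waits on signage placement (finishes hour 29), so it starts at hour 29 and finishes at 29 + 9 = hour 38.
All tasks are finished once the last one completes. Finish times: Venue access at 9, Seating layout at 3, Registration desk setup at 20, Signage placement at 29, Catering setup at 16, Sound check at 38. The latest is hour 38.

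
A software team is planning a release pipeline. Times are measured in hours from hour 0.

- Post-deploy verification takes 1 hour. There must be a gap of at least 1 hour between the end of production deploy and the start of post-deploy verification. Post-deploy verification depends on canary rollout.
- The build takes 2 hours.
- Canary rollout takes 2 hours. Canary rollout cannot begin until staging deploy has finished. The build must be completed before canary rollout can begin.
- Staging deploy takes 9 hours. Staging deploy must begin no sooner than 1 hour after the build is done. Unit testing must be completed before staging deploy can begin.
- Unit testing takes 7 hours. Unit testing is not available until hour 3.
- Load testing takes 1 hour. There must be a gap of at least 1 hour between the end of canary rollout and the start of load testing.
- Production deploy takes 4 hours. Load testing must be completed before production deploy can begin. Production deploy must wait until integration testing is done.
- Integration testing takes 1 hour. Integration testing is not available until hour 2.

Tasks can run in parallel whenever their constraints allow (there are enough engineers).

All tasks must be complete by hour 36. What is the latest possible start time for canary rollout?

26

Post-deploy verification must finish by hour 36; it takes 1 hour, so it must start by 36 − 1 = hour 35.
Production deploy has to be done before post-deploy verification (must start by hour 35, minus 1-hour gap → hour 34). That means finishing by hour 34, i.e. starting by 34 − 4 = hour 30.
Load testing must finish before production deploy (must start by hour 30). With a 1-hour duration, load testing must start by 30 − 1 = hour 29.
Canary rollout feeds load testing (must start by hour 29, minus 1-hour gap → hour 28); post-deploy verification (must start by hour 35). Taking the minimum, canary rollout must finish by hour 28 and start by 28 − 2 = hour 26.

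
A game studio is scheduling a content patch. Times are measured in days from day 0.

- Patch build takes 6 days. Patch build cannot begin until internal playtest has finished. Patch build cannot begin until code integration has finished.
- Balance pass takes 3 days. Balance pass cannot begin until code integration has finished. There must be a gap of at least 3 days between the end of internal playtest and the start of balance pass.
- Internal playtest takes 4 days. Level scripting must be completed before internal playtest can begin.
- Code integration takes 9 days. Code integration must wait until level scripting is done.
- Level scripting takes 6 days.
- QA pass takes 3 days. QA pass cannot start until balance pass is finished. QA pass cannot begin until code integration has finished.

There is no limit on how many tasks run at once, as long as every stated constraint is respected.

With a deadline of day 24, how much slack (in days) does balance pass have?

Nothing blocks level scripting, so it runs from day 0 to day 6.
Internal playtest cannot begin until level scripting (finishes day 6). It runs from day 6 to 6 + 4 = day 10.
Code integration waits on level scripting (finishes day 6), so it starts at day 6 and finishes at 6 + 9 = day 15.
Balance pass has to wait for code integration (finishes day 15); internal playtest (finishes day 10, plus 3-day gap → day 13). The latest of these is day 15, so balance pass runs day 15 to 15 + 3 = day 18.

Working backward from the deadline:
To finish by day 24, QA pass (duration 3) must start no later than day 21.
Balance pass must finish before QA pass (must start by day 21). With a 3-day duration, balance pass must start by 21 − 3 = day 18.
So balance pass can start as early as day 15 and as late as day 18, giving 18 − 15 = 3 days of slack.

3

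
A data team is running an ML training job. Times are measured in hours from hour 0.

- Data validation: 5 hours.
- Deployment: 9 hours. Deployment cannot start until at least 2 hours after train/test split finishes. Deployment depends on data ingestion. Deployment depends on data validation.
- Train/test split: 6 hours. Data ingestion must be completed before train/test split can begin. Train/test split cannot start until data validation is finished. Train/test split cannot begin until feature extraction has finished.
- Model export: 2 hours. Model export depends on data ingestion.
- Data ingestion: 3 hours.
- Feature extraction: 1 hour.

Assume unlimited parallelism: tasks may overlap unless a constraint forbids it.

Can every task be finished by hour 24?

Yes

Feature extraction has no prerequisites, so it starts at hour 0 and finishes at hour 1.
Data validation has no prerequisites, so it starts at hour 0 and finishes at hour 5.
Nothing blocks data ingestion, so it runs from hour 0 to hour 3.
After data ingestion (finishes hour 3), model export can start at hour 3 and finishes at hour 5.
Train/test split cannot start until data ingestion (finishes hour 3); data validation (finishes hour 5); feature extraction (finishes hour 1). The controlling bound is hour 5, so train/test split finishes at 5 + 6 = hour 11.
For deployment: train/test split (finishes hour 11, plus 2-hour gap → hour 13); data ingestion (finishes hour 3); data validation (finishes hour 5). Taking the maximum gives a start of hour 13, and it finishes at 13 + 9 = hour 22.
Every task is finished by hour 22, which is no later than the deadline of 24, so the schedule is feasible.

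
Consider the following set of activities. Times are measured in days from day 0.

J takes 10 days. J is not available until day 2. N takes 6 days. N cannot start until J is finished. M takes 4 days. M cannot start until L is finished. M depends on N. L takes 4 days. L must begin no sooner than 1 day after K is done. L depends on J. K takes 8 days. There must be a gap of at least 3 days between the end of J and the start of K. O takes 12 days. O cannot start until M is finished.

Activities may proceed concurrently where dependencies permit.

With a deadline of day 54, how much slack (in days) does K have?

J waits on its own release at day 2, so it starts at day 2 and finishes at 2 + 10 = day 12.
After J (finishes day 12, plus 3-day gap → day 15), K can start at day 15 and finishes at day 23.

Working backward from the deadline:
O must finish by day 54; it takes 12 days, so it must start by 54 − 12 = day 42.
M feeds into O (must start by day 42); so M must finish by day 42 and therefore start by day 38.
L must finish before M (must start by day 38). With a 4-day duration, L must start by 38 − 4 = day 34.
K must finish before L (must start by day 34, minus 1-day gap → day 33). With an 8-day duration, K must start by 33 − 8 = day 25.
So K can start as early as day 15 and as late as day 25, giving 25 − 15 = 10 days of slack.

10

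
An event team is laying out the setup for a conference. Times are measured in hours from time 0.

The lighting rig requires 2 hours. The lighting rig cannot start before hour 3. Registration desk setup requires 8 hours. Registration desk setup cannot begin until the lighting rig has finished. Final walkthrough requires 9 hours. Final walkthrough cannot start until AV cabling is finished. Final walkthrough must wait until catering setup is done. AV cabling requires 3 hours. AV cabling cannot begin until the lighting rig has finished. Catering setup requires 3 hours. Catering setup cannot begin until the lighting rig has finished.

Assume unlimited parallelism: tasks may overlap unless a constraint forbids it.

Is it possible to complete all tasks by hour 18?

Yes

After its own release at hour 3, the lighting rig can start at hour 3 and finishes at hour 5.
Catering setup cannot begin until the lighting rig (finishes hour 5). It runs from hour 5 to 5 + 3 = hour 8.
Registration desk setup waits on the lighting rig (finishes hour 5), so it starts at hour 5 and finishes at 5 + 8 = hour 13.
After the lighting rig (finishes hour 5), AV cabling can start at hour 5 and finishes at hour 8.
For final walkthrough: AV cabling (finishes hour 8); catering setup (finishes hour 8). Taking the maximum gives a start of hour 8, and it finishes at 8 + 9 = hour 17.
Every task is finished by hour 17, which is no later than the deadline of 18, so the schedule is feasible.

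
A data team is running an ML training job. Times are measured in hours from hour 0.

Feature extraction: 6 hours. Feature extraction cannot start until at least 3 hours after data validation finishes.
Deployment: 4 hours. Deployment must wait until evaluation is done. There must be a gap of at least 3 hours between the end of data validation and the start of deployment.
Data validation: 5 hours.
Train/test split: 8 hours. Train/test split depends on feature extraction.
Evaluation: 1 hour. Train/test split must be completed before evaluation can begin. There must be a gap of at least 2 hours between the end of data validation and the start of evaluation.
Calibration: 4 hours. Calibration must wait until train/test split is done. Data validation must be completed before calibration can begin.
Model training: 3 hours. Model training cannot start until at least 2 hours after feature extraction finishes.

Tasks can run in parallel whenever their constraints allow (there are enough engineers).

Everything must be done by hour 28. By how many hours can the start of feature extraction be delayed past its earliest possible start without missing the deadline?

1

Nothing blocks data validation, so it runs from hour 0 to hour 5.
After data validation (finishes hour 5, plus 3-hour gap → hour 8), feature extraction can start at hour 8 and finishes at hour 14.

Working backward from the deadline:
Deployment must finish by hour 28; it takes 4 hours, so it must start by 28 − 4 = hour 24.
Evaluation feeds into deployment (must start by hour 24); so evaluation must finish by hour 24 and therefore start by hour 23.
Calibration must finish by hour 28; it takes 4 hours, so it must start by 28 − 4 = hour 24.
For train/test split: evaluation (must start by hour 23); calibration (must start by hour 24). The most restrictive is hour 23; with an 8-hour duration, train/test split must start by hour 15.
Nothing follows model training; the deadline of hour 28 is its only limit. It must start by 28 − 3 = hour 25.
Feature extraction has several dependents: train/test split (must start by hour 15); model training (must start by hour 25, minus 2-hour gap → hour 23). The earliest of those limits is hour 15, so feature extraction must start by 15 − 6 = hour 9.
So feature extraction can start as early as hour 8 and as late as hour 9, giving 9 − 8 = 1 hour of slack.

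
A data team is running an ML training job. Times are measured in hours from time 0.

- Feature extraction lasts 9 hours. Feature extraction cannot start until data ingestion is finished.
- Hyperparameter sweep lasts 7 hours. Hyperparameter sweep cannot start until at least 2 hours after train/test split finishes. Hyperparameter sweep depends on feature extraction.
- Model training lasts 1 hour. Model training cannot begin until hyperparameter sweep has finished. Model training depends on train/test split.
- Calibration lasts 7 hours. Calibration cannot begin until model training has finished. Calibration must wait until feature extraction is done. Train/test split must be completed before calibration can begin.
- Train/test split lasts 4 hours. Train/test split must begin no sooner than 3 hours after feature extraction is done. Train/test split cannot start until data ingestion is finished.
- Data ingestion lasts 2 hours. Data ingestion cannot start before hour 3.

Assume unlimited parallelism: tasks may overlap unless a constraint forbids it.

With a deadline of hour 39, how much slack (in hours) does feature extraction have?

1

After its own release at hour 3, data ingestion can start at hour 3 and finishes at hour 5.
Feature extraction cannot begin until data ingestion (finishes hour 5). It runs from hour 5 to 5 + 9 = hour 14.

Working backward from the deadline:
Nothing follows calibration; the deadline of hour 39 is its only limit. It must start by 39 − 7 = hour 32.
Model training has to be done before calibration (must start by hour 32). That means finishing by hour 32, i.e. starting by 32 − 1 = hour 31.
Hyperparameter sweep feeds into model training (must start by hour 31); so hyperparameter sweep must finish by hour 31 and therefore start by hour 24.
Train/test split must finish in time for hyperparameter sweep (must start by hour 24, minus 2-hour gap → hour 22); model training (must start by hour 31); calibration (must start by hour 32). The tightest is hour 22, so train/test split must start by 22 − 4 = hour 18.
Feature extraction feeds train/test split (must start by hour 18, minus 3-hour gap → hour 15); hyperparameter sweep (must start by hour 24); calibration (must start by hour 32). Taking the minimum, feature extraction must finish by hour 15 and start by 15 − 9 = hour 6.
So feature extraction can start as early as hour 5 and as late as hour 6, giving 6 − 5 = 1 hour of slack.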